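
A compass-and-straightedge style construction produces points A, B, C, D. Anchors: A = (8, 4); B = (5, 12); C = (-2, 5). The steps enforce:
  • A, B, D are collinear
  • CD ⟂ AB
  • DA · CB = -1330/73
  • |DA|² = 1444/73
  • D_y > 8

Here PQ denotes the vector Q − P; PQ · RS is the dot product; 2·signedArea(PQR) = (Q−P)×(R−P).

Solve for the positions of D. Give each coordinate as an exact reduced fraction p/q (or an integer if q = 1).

1. D_x = 470/73  [A, B, D are collinear ∩ CD ⟂ AB]
2. D_y = 596/73  [A, B, D are collinear ∩ CD ⟂ AB]
   → D = (470/73, 596/73)

D = (470/73, 596/73)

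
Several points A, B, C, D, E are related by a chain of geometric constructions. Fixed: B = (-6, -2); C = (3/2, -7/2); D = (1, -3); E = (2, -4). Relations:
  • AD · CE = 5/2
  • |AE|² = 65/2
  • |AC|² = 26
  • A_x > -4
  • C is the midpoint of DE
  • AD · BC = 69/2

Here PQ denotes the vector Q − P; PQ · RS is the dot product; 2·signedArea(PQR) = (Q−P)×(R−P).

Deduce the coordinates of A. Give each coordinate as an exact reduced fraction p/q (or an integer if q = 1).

A = (-7/2, -5/2)

1. A_x = -7/2  [AD · CE = 5/2 ∩ AD · BC = 69/2]
2. A_y = -5/2  [AD · CE = 5/2 ∩ AD · BC = 69/2]
   → A = (-7/2, -5/2)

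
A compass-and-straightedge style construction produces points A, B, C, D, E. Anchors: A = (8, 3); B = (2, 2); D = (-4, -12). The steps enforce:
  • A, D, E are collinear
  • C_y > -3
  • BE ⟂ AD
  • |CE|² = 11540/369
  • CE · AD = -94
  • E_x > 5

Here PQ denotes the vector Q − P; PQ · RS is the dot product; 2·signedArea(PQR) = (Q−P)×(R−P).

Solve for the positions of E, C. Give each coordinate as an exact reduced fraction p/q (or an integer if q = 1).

C = (0, -8/3)
E = (212/41, -22/41)

1. E_x = 212/41  [A, D, E are collinear ∩ BE ⟂ AD]
2. E_y = -22/41  [A, D, E are collinear ∩ BE ⟂ AD]
   → E = (212/41, -22/41)
3. C_x = 0  [line 12·x + 15·y + 40 = 0 ∩ |CE|² = 11540/369]
4. C_y = -8/3  [line 12·x + 15·y + 40 = 0 ∩ |CE|² = 11540/369]
   → C = (0, -8/3)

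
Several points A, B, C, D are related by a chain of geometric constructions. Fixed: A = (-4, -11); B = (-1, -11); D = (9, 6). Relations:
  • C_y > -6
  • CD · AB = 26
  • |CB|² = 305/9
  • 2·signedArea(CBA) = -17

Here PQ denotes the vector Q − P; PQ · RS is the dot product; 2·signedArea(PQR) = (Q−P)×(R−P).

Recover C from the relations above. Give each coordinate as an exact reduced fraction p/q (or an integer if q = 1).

C = (1/3, -16/3)

1. C_x = 1/3  [2·signedArea(CBA) = -17 ∩ CD · AB = 26]
2. C_y = -16/3  [2·signedArea(CBA) = -17 ∩ CD · AB = 26]
   → C = (1/3, -16/3)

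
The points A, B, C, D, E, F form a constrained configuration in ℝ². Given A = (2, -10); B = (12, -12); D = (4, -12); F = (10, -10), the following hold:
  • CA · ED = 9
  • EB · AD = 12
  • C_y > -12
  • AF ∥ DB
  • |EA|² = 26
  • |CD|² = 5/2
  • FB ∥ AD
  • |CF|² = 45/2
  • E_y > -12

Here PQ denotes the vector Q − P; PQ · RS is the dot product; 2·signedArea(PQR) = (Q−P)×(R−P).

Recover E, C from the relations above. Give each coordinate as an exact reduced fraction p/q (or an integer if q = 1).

1. E_x = 7  [line -2·x + 2·y + 36 = 0 ∩ |EA|² = 26]
2. E_y = -11  [line -2·x + 2·y + 36 = 0 ∩ |EA|² = 26]
   → E = (7, -11)
3. C_x = 11/2  [line 3·x + 1·y + -5 = 0 ∩ |CD|² = 5/2]
4. C_y = -23/2  [line 3·x + 1·y + -5 = 0 ∩ |CD|² = 5/2]
   → C = (11/2, -23/2)

C = (11/2, -23/2)
E = (7, -11)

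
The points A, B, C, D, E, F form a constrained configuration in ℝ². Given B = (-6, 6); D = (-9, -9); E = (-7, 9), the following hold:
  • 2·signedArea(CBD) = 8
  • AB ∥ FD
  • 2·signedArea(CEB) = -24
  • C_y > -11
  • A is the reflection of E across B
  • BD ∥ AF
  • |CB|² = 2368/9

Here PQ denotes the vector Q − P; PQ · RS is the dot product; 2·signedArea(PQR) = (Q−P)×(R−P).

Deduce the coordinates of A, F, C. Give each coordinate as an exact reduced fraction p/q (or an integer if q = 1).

A = (-5, 3)
C = (-26/3, -10)
F = (-8, -12)

1. A_x = -5  [A is the reflection of E across B]
2. A_y = 3  [A is the reflection of E across B]
   → A = (-5, 3)
3. F_x = -8  [AB ∥ FD ∩ BD ∥ AF]
4. F_y = -12  [AB ∥ FD ∩ BD ∥ AF]
   → F = (-8, -12)
5. C_x = -26/3  [2·signedArea(CBD) = 8 ∩ 2·signedArea(CEB) = -24]
6. C_y = -10  [2·signedArea(CBD) = 8 ∩ 2·signedArea(CEB) = -24]
   → C = (-26/3, -10)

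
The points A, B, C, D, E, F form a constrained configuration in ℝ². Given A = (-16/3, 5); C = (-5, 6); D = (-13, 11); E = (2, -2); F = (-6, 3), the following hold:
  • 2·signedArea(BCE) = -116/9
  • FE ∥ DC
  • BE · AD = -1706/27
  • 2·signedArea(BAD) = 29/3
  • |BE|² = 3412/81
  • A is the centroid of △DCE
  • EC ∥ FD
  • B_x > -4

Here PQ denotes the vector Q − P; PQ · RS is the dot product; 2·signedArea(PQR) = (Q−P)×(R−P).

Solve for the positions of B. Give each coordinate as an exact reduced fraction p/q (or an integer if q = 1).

1. B_x = -28/9  [2·signedArea(BCE) = -116/9 ∩ 2·signedArea(BAD) = 29/3]
2. B_y = 2  [2·signedArea(BCE) = -116/9 ∩ 2·signedArea(BAD) = 29/3]
   → B = (-28/9, 2)

B = (-28/9, 2)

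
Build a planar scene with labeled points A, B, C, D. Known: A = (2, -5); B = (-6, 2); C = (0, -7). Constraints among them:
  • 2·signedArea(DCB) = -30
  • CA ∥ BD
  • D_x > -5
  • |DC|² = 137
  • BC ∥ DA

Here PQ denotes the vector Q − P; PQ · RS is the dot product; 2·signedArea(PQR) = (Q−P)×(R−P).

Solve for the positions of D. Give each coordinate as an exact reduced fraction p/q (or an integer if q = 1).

1. D_x = -4  [BC ∥ DA ∩ CA ∥ BD]
2. D_y = 4  [BC ∥ DA ∩ CA ∥ BD]
   → D = (-4, 4)

D = (-4, 4)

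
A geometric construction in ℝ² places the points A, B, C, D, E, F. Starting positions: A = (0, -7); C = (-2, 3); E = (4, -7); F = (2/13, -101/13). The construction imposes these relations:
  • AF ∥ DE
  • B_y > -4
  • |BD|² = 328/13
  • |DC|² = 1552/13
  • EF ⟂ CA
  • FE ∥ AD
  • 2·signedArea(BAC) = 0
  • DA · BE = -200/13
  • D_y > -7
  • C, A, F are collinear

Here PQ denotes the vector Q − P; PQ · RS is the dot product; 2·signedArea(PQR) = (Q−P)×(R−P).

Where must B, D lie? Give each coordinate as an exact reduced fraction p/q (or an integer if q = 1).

1. D_x = 50/13  [AF ∥ DE ∩ FE ∥ AD]
2. D_y = -81/13  [AF ∥ DE ∩ FE ∥ AD]
   → D = (50/13, -81/13)
3. B_x = -8/13  [line -10·x + -2·y + -14 = 0 ∩ |BD|² = 328/13]
4. B_y = -51/13  [line -10·x + -2·y + -14 = 0 ∩ |BD|² = 328/13]
   → B = (-8/13, -51/13)

B = (-8/13, -51/13)
D = (50/13, -81/13)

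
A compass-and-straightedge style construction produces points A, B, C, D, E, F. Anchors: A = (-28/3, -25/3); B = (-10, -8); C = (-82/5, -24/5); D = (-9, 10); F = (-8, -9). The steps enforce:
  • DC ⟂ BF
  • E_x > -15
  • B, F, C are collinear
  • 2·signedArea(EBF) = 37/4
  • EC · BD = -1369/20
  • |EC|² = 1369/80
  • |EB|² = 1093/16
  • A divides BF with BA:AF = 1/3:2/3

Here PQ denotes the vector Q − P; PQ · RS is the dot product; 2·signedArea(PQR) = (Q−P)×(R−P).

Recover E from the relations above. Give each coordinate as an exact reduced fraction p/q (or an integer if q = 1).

1. E_x = -291/20  [2·signedArea(EBF) = 37/4 ∩ EC · BD = -1369/20]
2. E_y = -11/10  [2·signedArea(EBF) = 37/4 ∩ EC · BD = -1369/20]
   → E = (-291/20, -11/10)

E = (-291/20, -11/10)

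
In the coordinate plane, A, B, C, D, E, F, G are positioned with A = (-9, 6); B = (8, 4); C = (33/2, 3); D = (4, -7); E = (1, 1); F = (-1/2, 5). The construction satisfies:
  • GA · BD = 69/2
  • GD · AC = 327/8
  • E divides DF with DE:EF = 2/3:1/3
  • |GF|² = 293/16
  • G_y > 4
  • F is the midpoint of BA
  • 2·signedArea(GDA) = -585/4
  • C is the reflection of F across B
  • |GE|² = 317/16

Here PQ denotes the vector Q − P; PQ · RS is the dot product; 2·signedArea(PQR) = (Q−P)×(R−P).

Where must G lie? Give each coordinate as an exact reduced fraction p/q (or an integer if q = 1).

G = (15/4, 9/2)

1. G_x = 15/4  [2·signedArea(GDA) = -585/4 ∩ GA · BD = 69/2]
2. G_y = 9/2  [2·signedArea(GDA) = -585/4 ∩ GA · BD = 69/2]
   → G = (15/4, 9/2)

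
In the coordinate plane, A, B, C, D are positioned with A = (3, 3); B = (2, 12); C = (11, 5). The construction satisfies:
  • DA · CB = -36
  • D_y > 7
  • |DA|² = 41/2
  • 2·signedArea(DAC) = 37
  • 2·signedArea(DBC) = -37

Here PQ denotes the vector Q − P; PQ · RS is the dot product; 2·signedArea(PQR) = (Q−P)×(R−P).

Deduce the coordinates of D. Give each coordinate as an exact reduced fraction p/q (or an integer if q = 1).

D = (5/2, 15/2)

1. D_x = 5/2  [2·signedArea(DBC) = -37 ∩ DA · CB = -36]
2. D_y = 15/2  [2·signedArea(DBC) = -37 ∩ DA · CB = -36]
   → D = (5/2, 15/2)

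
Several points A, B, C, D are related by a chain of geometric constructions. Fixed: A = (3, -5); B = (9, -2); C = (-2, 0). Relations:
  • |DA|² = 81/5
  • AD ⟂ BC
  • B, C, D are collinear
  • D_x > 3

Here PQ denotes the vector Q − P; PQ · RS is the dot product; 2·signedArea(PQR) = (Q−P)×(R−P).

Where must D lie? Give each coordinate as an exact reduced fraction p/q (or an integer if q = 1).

D = (93/25, -26/25)

1. D_x = 93/25  [B, C, D are collinear ∩ AD ⟂ BC]
2. D_y = -26/25  [B, C, D are collinear ∩ AD ⟂ BC]
   → D = (93/25, -26/25)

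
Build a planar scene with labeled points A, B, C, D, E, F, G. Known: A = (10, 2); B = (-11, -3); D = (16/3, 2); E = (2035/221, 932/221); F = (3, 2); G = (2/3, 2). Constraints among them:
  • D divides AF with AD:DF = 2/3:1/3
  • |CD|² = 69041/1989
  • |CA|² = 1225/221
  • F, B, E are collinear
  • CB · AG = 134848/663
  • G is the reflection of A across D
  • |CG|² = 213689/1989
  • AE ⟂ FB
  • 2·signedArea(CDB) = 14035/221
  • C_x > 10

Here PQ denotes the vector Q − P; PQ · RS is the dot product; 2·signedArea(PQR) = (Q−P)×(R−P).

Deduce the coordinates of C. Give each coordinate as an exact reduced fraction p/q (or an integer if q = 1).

1. C_x = 2385/221  [2·signedArea(CDB) = 14035/221 ∩ CB · AG = 134848/663]
2. C_y = -48/221  [2·signedArea(CDB) = 14035/221 ∩ CB · AG = 134848/663]
   → C = (2385/221, -48/221)

C = (2385/221, -48/221)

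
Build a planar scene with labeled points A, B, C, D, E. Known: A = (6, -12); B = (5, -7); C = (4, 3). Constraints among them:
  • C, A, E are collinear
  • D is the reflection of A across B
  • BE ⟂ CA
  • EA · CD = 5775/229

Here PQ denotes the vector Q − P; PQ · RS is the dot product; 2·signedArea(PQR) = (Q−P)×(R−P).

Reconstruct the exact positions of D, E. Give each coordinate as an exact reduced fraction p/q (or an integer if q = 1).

1. D_x = 4  [D is the reflection of A across B]
2. D_y = -2  [D is the reflection of A across B]
   → D = (4, -2)
3. E_x = 1220/229  [C, A, E are collinear ∩ BE ⟂ CA]
4. E_y = -1593/229  [C, A, E are collinear ∩ BE ⟂ CA]
   → E = (1220/229, -1593/229)

D = (4, -2)
E = (1220/229, -1593/229)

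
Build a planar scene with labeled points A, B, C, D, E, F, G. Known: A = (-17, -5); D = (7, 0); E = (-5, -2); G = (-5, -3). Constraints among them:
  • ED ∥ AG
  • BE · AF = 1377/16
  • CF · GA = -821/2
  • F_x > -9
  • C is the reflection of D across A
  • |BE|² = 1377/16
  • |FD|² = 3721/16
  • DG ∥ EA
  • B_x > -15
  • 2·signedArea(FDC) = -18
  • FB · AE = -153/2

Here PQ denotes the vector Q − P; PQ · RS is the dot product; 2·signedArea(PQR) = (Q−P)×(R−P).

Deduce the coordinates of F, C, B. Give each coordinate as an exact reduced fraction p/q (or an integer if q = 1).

B = (-14, -17/4)
C = (-41, -10)
F = (-8, -11/4)

1. C_x = -41  [C is the reflection of D across A]
2. C_y = -10  [C is the reflection of D across A]
   → C = (-41, -10)
3. F_x = -8  [2·signedArea(FDC) = -18 ∩ CF · GA = -821/2]
4. F_y = -11/4  [2·signedArea(FDC) = -18 ∩ CF · GA = -821/2]
   → F = (-8, -11/4)
5. B_x = -14  [line -9·x + -9/4·y + -2169/16 = 0 ∩ |BE|² = 1377/16]
6. B_y = -17/4  [line -9·x + -9/4·y + -2169/16 = 0 ∩ |BE|² = 1377/16]
   → B = (-14, -17/4)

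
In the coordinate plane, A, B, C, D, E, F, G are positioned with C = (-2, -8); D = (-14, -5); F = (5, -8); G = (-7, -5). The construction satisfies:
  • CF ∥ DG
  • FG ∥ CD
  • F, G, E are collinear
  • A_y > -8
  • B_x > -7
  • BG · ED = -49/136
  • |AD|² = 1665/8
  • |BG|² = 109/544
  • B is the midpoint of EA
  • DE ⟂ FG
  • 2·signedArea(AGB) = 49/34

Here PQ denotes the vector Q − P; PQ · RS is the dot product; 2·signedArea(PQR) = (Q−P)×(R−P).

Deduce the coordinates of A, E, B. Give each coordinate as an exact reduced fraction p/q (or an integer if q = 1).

1. E_x = -231/17  [F, G, E are collinear ∩ DE ⟂ FG]
2. E_y = -57/17  [F, G, E are collinear ∩ DE ⟂ FG]
   → E = (-231/17, -57/17)
3. B_x = -907/136  [line 7/17·x + 28/17·y + 1561/136 = 0 ∩ |BG|² = 109/544]
4. B_y = -721/136  [line 7/17·x + 28/17·y + 1561/136 = 0 ∩ |BG|² = 109/544]
   → B = (-907/136, -721/136)
5. A_x = 1/4  [2·signedArea(AGB) = 49/34 ∩ B is the midpoint of EA]
6. A_y = -29/4  [2·signedArea(AGB) = 49/34 ∩ B is the midpoint of EA]
   → A = (1/4, -29/4)

A = (1/4, -29/4)
B = (-907/136, -721/136)
E = (-231/17, -57/17)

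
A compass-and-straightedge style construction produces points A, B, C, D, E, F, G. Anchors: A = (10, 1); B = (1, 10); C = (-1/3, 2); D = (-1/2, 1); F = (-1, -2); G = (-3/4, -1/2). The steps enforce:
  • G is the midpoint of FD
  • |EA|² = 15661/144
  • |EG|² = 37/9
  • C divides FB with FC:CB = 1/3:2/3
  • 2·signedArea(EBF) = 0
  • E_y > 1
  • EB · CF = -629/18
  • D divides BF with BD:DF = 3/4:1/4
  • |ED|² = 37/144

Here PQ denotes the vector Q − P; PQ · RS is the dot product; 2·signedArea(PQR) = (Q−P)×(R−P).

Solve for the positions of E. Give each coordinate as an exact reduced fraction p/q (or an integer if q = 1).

1. E_x = -5/12  [2·signedArea(EBF) = 0 ∩ EB · CF = -629/18]
2. E_y = 3/2  [2·signedArea(EBF) = 0 ∩ EB · CF = -629/18]
   → E = (-5/12, 3/2)

E = (-5/12, 3/2)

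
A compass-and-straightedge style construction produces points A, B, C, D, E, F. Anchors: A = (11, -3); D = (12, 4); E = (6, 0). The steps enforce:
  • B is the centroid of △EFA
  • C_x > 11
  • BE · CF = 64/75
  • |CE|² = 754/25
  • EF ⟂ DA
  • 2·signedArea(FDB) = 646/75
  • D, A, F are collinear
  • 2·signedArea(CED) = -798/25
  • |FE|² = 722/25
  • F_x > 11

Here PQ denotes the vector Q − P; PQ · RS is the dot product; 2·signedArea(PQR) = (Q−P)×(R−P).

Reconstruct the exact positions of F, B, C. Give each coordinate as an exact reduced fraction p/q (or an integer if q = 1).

1. F_x = 283/25  [D, A, F are collinear ∩ EF ⟂ DA]
2. F_y = -19/25  [D, A, F are collinear ∩ EF ⟂ DA]
   → F = (283/25, -19/25)
3. B_x = 236/25  [B is the centroid of △EFA]
4. B_y = -94/75  [B is the centroid of △EFA]
   → B = (236/25, -94/75)
5. C_x = 279/25  [2·signedArea(CED) = -798/25 ∩ BE · CF = 64/75]
6. C_y = -47/25  [2·signedArea(CED) = -798/25 ∩ BE · CF = 64/75]
   → C = (279/25, -47/25)

B = (236/25, -94/75)
C = (279/25, -47/25)
F = (283/25, -19/25)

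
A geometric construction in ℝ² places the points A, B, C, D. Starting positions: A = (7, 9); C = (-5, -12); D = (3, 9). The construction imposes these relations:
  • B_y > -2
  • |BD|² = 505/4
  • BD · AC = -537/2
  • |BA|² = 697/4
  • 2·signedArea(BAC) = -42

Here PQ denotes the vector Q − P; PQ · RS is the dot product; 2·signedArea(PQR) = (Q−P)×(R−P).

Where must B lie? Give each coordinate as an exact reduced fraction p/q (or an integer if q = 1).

B = (-1, -3/2)

1. B_x = -1  [BD · AC = -537/2 ∩ 2·signedArea(BAC) = -42]
2. B_y = -3/2  [BD · AC = -537/2 ∩ 2·signedArea(BAC) = -42]
   → B = (-1, -3/2)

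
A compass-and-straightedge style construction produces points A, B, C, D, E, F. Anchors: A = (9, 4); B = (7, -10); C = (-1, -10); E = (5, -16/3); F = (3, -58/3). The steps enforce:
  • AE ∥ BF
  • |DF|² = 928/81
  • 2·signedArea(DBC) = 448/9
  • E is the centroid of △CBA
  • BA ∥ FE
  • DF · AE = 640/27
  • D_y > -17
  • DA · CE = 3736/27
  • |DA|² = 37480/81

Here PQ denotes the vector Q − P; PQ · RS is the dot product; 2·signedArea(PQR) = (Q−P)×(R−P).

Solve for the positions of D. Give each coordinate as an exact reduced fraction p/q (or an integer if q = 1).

D = (5/3, -146/9)

1. D_x = 5/3  [DF · AE = 640/27 ∩ 2·signedArea(DBC) = 448/9]
2. D_y = -146/9  [DF · AE = 640/27 ∩ 2·signedArea(DBC) = 448/9]
   → D = (5/3, -146/9)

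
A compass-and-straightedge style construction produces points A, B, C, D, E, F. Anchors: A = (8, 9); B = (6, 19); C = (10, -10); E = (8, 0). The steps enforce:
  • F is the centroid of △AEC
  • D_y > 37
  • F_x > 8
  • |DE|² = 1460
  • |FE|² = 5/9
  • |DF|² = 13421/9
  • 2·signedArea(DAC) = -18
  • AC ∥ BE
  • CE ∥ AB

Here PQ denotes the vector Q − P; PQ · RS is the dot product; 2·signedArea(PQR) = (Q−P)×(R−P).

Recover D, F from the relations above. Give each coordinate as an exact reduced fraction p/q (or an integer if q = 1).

D = (4, 38)
F = (26/3, -1/3)

1. D_x = 4  [line 19·x + 2·y + -152 = 0 ∩ |DE|² = 1460]
2. D_y = 38  [line 19·x + 2·y + -152 = 0 ∩ |DE|² = 1460]
   → D = (4, 38)
3. F_x = 26/3  [F is the centroid of △AEC]
4. F_y = -1/3  [F is the centroid of △AEC]
   → F = (26/3, -1/3)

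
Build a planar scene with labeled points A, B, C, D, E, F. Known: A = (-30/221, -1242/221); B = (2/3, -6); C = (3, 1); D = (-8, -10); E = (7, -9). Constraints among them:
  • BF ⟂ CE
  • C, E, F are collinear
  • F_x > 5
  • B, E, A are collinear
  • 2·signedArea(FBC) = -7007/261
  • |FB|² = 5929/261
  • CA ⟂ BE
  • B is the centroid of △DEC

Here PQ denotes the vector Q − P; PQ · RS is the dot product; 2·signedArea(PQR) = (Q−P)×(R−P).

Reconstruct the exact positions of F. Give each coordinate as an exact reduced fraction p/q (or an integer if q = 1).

1. F_x = 443/87  [C, E, F are collinear ∩ BF ⟂ CE]
2. F_y = -368/87  [C, E, F are collinear ∩ BF ⟂ CE]
   → F = (443/87, -368/87)

F = (443/87, -368/87)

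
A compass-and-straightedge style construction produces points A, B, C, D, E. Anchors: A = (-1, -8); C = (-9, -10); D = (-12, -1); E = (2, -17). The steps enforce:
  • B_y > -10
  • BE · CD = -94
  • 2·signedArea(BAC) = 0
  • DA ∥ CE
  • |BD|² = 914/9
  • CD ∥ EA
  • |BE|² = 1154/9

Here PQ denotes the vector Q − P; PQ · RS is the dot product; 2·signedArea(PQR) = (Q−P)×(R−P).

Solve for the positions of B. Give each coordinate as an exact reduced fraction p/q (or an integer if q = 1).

B = (-19/3, -28/3)

1. B_x = -19/3  [2·signedArea(BAC) = 0 ∩ BE · CD = -94]
2. B_y = -28/3  [2·signedArea(BAC) = 0 ∩ BE · CD = -94]
   → B = (-19/3, -28/3)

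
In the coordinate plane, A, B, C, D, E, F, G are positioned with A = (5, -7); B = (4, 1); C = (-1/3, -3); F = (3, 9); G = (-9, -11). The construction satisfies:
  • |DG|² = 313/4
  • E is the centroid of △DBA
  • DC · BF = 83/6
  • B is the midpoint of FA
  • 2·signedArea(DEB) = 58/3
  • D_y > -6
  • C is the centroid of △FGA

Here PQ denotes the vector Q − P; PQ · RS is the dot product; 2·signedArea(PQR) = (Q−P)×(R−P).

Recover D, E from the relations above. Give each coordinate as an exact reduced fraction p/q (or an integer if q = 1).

D = (-5/2, -5)
E = (13/6, -11/3)

1. D_x = -5/2  [line 1·x + -8·y + -75/2 = 0 ∩ |DG|² = 313/4]
2. D_y = -5  [line 1·x + -8·y + -75/2 = 0 ∩ |DG|² = 313/4]
   → D = (-5/2, -5)
3. E_x = 13/6  [2·signedArea(DEB) = 58/3 ∩ E is the centroid of △DBA]
4. E_y = -11/3  [2·signedArea(DEB) = 58/3 ∩ E is the centroid of △DBA]
   → E = (13/6, -11/3)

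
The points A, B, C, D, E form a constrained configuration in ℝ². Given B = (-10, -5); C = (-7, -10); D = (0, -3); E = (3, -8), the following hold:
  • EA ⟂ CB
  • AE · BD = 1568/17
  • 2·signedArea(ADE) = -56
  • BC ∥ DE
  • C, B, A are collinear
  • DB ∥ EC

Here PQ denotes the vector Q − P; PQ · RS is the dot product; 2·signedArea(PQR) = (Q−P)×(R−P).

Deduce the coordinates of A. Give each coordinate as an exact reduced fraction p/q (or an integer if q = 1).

A = (-89/17, -220/17)

1. A_x = -89/17  [C, B, A are collinear ∩ EA ⟂ CB]
2. A_y = -220/17  [C, B, A are collinear ∩ EA ⟂ CB]
   → A = (-89/17, -220/17)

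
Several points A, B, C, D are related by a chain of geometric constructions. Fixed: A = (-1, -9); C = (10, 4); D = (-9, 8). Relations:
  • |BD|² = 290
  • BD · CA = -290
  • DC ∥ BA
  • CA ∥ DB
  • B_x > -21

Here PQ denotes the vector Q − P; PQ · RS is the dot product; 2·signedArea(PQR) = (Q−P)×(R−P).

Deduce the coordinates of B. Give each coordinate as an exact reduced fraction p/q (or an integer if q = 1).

1. B_x = -20  [DC ∥ BA ∩ CA ∥ DB]
2. B_y = -5  [DC ∥ BA ∩ CA ∥ DB]
   → B = (-20, -5)

B = (-20, -5)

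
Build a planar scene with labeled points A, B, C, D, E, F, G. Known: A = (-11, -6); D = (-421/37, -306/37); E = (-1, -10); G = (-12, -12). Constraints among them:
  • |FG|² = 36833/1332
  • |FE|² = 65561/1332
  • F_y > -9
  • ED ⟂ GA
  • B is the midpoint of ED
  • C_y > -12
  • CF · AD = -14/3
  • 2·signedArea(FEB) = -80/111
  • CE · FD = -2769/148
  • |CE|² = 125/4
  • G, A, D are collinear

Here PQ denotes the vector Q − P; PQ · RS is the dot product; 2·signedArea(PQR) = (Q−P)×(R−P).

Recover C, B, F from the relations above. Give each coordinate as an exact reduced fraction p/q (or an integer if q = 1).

B = (-229/37, -338/37)
C = (-13/2, -11)
F = (-1753/222, -967/111)

1. B_x = -229/37  [B is the midpoint of ED]
2. B_y = -338/37  [B is the midpoint of ED]
   → B = (-229/37, -338/37)
3. F_x = -1753/222  [line -32/37·x + -192/37·y + -5776/111 = 0 ∩ |FE|² = 65561/1332]
4. F_y = -967/111  [line -32/37·x + -192/37·y + -5776/111 = 0 ∩ |FE|² = 65561/1332]
   → F = (-1753/222, -967/111)
5. C_x = -13/2  [CF · AD = -14/3 ∩ CE · FD = -2769/148]
6. C_y = -11  [CF · AD = -14/3 ∩ CE · FD = -2769/148]
   → C = (-13/2, -11)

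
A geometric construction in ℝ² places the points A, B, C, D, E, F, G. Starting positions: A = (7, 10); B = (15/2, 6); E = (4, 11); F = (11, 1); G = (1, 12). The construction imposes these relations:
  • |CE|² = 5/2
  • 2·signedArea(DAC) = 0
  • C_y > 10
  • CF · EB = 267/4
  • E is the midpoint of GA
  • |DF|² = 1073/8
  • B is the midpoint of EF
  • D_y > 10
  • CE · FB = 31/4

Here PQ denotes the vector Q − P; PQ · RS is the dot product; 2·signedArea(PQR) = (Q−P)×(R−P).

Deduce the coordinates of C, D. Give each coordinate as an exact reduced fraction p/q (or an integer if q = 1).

C = (11/2, 21/2)
D = (19/4, 43/4)

1. C_x = 11/2  [line -7/2·x + 5·y + -133/4 = 0 ∩ |CE|² = 5/2]
2. C_y = 21/2  [line -7/2·x + 5·y + -133/4 = 0 ∩ |CE|² = 5/2]
   → C = (11/2, 21/2)
3. D_x = 19/4  [line -1/2·x + -3/2·y + 37/2 = 0 ∩ |DF|² = 1073/8]
4. D_y = 43/4  [line -1/2·x + -3/2·y + 37/2 = 0 ∩ |DF|² = 1073/8]
   → D = (19/4, 43/4)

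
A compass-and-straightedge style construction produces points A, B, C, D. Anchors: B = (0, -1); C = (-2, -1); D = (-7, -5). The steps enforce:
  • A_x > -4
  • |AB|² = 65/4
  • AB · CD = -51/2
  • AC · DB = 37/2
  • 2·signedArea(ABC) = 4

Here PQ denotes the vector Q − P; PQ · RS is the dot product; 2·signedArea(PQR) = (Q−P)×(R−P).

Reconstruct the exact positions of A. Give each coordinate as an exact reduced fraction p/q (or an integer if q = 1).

A = (-7/2, -3)

1. A_x = -7/2  [AB · CD = -51/2 ∩ AC · DB = 37/2]
2. A_y = -3  [AB · CD = -51/2 ∩ AC · DB = 37/2]
   → A = (-7/2, -3)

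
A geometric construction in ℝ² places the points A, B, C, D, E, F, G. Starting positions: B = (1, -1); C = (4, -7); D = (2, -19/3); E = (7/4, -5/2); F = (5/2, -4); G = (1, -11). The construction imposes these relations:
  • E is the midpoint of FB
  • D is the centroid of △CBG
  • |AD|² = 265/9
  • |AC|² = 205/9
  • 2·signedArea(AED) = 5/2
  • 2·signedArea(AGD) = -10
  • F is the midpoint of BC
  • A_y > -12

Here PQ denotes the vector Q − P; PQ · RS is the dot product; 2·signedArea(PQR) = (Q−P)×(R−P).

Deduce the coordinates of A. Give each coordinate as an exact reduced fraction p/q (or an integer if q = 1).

1. A_x = 3  [2·signedArea(AED) = 5/2 ∩ 2·signedArea(AGD) = -10]
2. A_y = -35/3  [2·signedArea(AED) = 5/2 ∩ 2·signedArea(AGD) = -10]
   → A = (3, -35/3)

A = (3, -35/3)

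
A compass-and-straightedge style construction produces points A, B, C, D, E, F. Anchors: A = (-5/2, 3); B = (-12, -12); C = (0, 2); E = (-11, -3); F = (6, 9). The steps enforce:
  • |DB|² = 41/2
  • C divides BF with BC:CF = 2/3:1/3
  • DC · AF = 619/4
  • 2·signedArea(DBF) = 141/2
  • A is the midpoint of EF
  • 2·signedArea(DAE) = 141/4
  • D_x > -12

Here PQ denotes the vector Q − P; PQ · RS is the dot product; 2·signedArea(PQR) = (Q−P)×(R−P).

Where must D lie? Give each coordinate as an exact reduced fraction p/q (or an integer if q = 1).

1. D_x = -23/2  [DC · AF = 619/4 ∩ 2·signedArea(DBF) = 141/2]
2. D_y = -15/2  [DC · AF = 619/4 ∩ 2·signedArea(DBF) = 141/2]
   → D = (-23/2, -15/2)

D = (-23/2, -15/2)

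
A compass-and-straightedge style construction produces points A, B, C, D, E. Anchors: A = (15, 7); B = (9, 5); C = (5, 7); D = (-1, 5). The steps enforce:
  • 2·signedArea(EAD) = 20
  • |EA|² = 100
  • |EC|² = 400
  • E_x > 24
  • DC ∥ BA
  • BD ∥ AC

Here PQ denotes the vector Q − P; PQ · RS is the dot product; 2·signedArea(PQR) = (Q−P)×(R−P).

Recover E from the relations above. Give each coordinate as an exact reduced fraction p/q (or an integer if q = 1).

E = (25, 7)

1. E_x = 25  [line 2·x + -16·y + 62 = 0 ∩ |EA|² = 100]
2. E_y = 7  [line 2·x + -16·y + 62 = 0 ∩ |EA|² = 100]
   → E = (25, 7)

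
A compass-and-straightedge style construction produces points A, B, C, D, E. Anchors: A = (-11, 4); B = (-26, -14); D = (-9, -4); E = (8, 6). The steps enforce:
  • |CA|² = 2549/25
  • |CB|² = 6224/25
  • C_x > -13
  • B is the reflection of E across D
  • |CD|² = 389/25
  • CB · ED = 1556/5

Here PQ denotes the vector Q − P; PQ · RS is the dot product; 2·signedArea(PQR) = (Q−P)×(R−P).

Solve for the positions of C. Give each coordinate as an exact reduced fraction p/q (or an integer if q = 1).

1. C_x = -62/5  [line 17·x + 10·y + 1354/5 = 0 ∩ |CD|² = 389/25]
2. C_y = -6  [line 17·x + 10·y + 1354/5 = 0 ∩ |CD|² = 389/25]
   → C = (-62/5, -6)

C = (-62/5, -6)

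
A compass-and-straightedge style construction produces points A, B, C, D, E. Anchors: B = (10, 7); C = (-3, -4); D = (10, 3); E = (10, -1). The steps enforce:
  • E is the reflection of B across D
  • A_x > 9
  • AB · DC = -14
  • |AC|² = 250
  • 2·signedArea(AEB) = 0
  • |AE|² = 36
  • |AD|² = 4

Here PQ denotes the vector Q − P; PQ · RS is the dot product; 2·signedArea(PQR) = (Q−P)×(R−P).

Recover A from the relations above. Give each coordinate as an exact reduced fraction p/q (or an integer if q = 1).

A = (10, 5)

1. A_x = 10  [2·signedArea(AEB) = 0 ∩ AB · DC = -14]
2. A_y = 5  [2·signedArea(AEB) = 0 ∩ AB · DC = -14]
   → A = (10, 5)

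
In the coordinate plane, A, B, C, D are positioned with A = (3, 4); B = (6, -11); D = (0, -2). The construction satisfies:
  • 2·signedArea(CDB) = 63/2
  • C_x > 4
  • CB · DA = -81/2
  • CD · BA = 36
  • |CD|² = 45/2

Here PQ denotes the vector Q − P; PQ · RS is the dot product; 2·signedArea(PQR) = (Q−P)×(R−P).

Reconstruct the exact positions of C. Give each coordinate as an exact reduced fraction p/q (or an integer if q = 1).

1. C_x = 9/2  [CB · DA = -81/2 ∩ CD · BA = 36]
2. C_y = -7/2  [CB · DA = -81/2 ∩ CD · BA = 36]
   → C = (9/2, -7/2)

C = (9/2, -7/2)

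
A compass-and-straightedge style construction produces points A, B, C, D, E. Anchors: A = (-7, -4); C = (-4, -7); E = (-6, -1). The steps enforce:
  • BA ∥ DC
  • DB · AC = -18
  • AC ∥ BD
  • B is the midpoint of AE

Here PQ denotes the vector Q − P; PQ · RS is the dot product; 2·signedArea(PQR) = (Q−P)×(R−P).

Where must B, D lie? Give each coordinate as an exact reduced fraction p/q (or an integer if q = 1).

1. B_x = -13/2  [B is the midpoint of AE]
2. B_y = -5/2  [B is the midpoint of AE]
   → B = (-13/2, -5/2)
3. D_x = -7/2  [BA ∥ DC ∩ AC ∥ BD]
4. D_y = -11/2  [BA ∥ DC ∩ AC ∥ BD]
   → D = (-7/2, -11/2)

B = (-13/2, -5/2)
D = (-7/2, -11/2)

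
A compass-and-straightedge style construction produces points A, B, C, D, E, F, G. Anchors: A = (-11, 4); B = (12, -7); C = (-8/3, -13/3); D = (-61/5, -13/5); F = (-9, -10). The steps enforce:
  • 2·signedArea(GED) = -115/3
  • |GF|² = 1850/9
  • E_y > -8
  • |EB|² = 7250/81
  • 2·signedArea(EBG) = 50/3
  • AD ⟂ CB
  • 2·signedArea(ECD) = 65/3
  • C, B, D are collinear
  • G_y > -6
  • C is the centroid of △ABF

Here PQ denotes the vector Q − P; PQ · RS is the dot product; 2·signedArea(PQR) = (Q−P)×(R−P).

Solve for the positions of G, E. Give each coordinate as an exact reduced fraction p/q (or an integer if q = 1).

1. E_x = 23/9  [line -26/15·x + -143/15·y + -338/5 = 0 ∩ |EB|² = 7250/81]
2. E_y = -68/9  [line -26/15·x + -143/15·y + -338/5 = 0 ∩ |EB|² = 7250/81]
   → E = (23/9, -68/9)
3. G_x = 14/3  [2·signedArea(GED) = -115/3 ∩ 2·signedArea(EBG) = 50/3]
4. G_y = -17/3  [2·signedArea(GED) = -115/3 ∩ 2·signedArea(EBG) = 50/3]
   → G = (14/3, -17/3)

E = (23/9, -68/9)
G = (14/3, -17/3)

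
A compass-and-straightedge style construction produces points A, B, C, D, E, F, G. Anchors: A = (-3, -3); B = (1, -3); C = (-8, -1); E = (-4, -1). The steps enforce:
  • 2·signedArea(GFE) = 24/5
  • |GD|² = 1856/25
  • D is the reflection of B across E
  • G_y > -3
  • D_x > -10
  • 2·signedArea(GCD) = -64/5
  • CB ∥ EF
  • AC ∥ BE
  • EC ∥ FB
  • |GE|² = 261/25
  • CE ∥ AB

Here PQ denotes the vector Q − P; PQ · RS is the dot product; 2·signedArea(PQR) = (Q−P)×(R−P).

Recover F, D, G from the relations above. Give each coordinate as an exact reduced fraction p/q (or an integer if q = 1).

1. F_x = 5  [EC ∥ FB ∩ CB ∥ EF]
2. F_y = -3  [EC ∥ FB ∩ CB ∥ EF]
   → F = (5, -3)
3. D_x = -9  [D is the reflection of B across E]
4. D_y = 1  [D is the reflection of B across E]
   → D = (-9, 1)
5. G_x = -1  [2·signedArea(GFE) = 24/5 ∩ 2·signedArea(GCD) = -64/5]
6. G_y = -11/5  [2·signedArea(GFE) = 24/5 ∩ 2·signedArea(GCD) = -64/5]
   → G = (-1, -11/5)

D = (-9, 1)
F = (5, -3)
G = (-1, -11/5)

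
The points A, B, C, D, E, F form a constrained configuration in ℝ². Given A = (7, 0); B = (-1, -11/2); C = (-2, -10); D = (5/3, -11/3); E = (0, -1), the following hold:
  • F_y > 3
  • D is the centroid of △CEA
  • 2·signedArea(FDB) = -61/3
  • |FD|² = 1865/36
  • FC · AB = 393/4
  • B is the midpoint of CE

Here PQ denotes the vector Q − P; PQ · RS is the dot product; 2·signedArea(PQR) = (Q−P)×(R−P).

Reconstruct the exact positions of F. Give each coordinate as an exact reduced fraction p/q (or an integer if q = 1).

F = (1, 7/2)

1. F_x = 1  [FC · AB = 393/4 ∩ 2·signedArea(FDB) = -61/3]
2. F_y = 7/2  [FC · AB = 393/4 ∩ 2·signedArea(FDB) = -61/3]
   → F = (1, 7/2)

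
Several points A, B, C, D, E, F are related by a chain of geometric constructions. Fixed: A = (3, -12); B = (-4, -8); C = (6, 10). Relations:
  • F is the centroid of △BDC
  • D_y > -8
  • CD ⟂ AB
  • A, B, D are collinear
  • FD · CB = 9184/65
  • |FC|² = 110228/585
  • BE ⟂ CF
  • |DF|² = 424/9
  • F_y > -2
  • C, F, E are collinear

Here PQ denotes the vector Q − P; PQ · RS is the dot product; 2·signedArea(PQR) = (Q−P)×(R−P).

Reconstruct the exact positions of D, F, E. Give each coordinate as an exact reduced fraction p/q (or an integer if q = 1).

D = (-274/65, -512/65)
E = (-7358376/1791205, -14220578/1791205)
F = (-48/65, -382/195)

1. D_x = -274/65  [A, B, D are collinear ∩ CD ⟂ AB]
2. D_y = -512/65  [A, B, D are collinear ∩ CD ⟂ AB]
   → D = (-274/65, -512/65)
3. F_x = -48/65  [F is the centroid of △BDC]
4. F_y = -382/195  [F is the centroid of △BDC]
   → F = (-48/65, -382/195)
5. E_x = -7358376/1791205  [C, F, E are collinear ∩ BE ⟂ CF]
6. E_y = -14220578/1791205  [C, F, E are collinear ∩ BE ⟂ CF]
   → E = (-7358376/1791205, -14220578/1791205)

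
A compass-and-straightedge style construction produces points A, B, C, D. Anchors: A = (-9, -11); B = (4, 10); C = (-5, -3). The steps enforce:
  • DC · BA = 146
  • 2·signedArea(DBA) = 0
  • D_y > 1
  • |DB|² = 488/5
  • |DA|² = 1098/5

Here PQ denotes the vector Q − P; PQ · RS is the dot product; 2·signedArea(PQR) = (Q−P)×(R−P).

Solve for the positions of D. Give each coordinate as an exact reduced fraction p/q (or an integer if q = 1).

1. D_x = -6/5  [2·signedArea(DBA) = 0 ∩ DC · BA = 146]
2. D_y = 8/5  [2·signedArea(DBA) = 0 ∩ DC · BA = 146]
   → D = (-6/5, 8/5)

D = (-6/5, 8/5)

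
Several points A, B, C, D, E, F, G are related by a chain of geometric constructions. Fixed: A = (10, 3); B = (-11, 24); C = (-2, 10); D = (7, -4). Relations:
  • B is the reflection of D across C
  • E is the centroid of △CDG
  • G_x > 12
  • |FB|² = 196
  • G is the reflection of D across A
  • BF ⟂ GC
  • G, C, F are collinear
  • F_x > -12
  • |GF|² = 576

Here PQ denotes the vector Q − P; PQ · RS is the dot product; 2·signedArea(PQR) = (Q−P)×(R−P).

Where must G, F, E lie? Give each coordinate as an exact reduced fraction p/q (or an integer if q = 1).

E = (6, 16/3)
F = (-11, 10)
G = (13, 10)

1. G_x = 13  [G is the reflection of D across A]
2. G_y = 10  [G is the reflection of D across A]
   → G = (13, 10)
3. F_x = -11  [G, C, F are collinear ∩ BF ⟂ GC]
4. F_y = 10  [G, C, F are collinear ∩ BF ⟂ GC]
   → F = (-11, 10)
5. E_x = 6  [E is the centroid of △CDG]
6. E_y = 16/3  [E is the centroid of △CDG]
   → E = (6, 16/3)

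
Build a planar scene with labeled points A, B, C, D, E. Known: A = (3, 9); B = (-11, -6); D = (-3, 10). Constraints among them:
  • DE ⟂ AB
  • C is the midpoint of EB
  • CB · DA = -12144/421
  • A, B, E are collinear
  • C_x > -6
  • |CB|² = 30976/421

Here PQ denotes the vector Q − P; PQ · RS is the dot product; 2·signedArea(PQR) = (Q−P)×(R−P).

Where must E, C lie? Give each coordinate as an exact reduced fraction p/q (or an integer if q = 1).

1. E_x = 297/421  [A, B, E are collinear ∩ DE ⟂ AB]
2. E_y = 2754/421  [A, B, E are collinear ∩ DE ⟂ AB]
   → E = (297/421, 2754/421)
3. C_x = -2167/421  [C is the midpoint of EB]
4. C_y = 114/421  [C is the midpoint of EB]
   → C = (-2167/421, 114/421)

C = (-2167/421, 114/421)
E = (297/421, 2754/421)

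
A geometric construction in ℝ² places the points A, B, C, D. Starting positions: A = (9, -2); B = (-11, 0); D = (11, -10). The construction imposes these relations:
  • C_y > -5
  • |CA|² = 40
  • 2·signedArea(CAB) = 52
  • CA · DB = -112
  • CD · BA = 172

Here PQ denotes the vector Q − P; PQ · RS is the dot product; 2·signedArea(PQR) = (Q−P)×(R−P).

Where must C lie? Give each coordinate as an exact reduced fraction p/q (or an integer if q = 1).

C = (3, -4)

1. C_x = 3  [CA · DB = -112 ∩ CD · BA = 172]
2. C_y = -4  [CA · DB = -112 ∩ CD · BA = 172]
   → C = (3, -4)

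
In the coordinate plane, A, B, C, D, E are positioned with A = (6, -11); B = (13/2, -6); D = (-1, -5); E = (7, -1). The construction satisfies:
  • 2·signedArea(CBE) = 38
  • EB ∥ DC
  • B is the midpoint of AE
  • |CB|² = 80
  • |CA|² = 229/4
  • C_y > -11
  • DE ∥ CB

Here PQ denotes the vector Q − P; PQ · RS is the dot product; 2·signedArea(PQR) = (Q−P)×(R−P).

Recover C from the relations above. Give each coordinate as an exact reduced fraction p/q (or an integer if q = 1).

1. C_x = -3/2  [DE ∥ CB ∩ EB ∥ DC]
2. C_y = -10  [DE ∥ CB ∩ EB ∥ DC]
   → C = (-3/2, -10)

C = (-3/2, -10)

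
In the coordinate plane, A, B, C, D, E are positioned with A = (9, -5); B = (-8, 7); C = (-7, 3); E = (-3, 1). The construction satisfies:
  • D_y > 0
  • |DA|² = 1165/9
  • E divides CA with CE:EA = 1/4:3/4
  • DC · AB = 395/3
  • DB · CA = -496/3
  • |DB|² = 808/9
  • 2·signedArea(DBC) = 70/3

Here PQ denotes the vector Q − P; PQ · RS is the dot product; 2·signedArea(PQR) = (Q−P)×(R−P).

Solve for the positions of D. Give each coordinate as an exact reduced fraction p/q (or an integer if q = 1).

1. D_x = -2/3  [DC · AB = 395/3 ∩ 2·signedArea(DBC) = 70/3]
2. D_y = 1  [DC · AB = 395/3 ∩ 2·signedArea(DBC) = 70/3]
   → D = (-2/3, 1)

D = (-2/3, 1)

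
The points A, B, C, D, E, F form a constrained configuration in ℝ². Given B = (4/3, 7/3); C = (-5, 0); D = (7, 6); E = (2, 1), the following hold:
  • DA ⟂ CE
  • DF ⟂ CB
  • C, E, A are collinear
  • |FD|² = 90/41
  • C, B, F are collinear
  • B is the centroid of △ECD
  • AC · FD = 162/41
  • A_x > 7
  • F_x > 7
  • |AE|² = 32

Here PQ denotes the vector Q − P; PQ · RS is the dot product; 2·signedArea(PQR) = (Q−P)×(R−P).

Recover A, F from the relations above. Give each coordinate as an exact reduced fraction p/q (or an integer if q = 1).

A = (38/5, 9/5)
F = (308/41, 189/41)

1. A_x = 38/5  [C, E, A are collinear ∩ DA ⟂ CE]
2. A_y = 9/5  [C, E, A are collinear ∩ DA ⟂ CE]
   → A = (38/5, 9/5)
3. F_x = 308/41  [C, B, F are collinear ∩ DF ⟂ CB]
4. F_y = 189/41  [C, B, F are collinear ∩ DF ⟂ CB]
   → F = (308/41, 189/41)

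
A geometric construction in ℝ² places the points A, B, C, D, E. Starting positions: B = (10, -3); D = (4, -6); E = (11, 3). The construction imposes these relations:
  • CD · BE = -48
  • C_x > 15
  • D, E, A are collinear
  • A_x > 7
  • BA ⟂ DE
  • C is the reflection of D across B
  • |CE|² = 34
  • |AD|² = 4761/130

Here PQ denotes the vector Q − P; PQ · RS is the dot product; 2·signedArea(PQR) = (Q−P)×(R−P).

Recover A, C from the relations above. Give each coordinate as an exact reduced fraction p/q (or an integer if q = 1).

A = (1003/130, -159/130)
C = (16, 0)

1. A_x = 1003/130  [D, E, A are collinear ∩ BA ⟂ DE]
2. A_y = -159/130  [D, E, A are collinear ∩ BA ⟂ DE]
   → A = (1003/130, -159/130)
3. C_x = 16  [C is the reflection of D across B]
4. C_y = 0  [C is the reflection of D across B]
   → C = (16, 0)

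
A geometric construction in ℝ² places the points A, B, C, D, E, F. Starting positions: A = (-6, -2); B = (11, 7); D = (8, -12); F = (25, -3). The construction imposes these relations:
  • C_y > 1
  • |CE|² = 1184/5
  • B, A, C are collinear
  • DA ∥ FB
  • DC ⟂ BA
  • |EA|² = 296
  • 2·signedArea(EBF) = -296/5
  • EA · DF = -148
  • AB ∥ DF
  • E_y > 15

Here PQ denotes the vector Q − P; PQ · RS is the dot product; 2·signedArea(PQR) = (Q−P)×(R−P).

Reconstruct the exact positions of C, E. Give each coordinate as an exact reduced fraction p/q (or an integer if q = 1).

1. C_x = 4/5  [B, A, C are collinear ∩ DC ⟂ BA]
2. C_y = 8/5  [B, A, C are collinear ∩ DC ⟂ BA]
   → C = (4/5, 8/5)
3. E_x = -32/5  [EA · DF = -148 ∩ 2·signedArea(EBF) = -296/5]
4. E_y = 76/5  [EA · DF = -148 ∩ 2·signedArea(EBF) = -296/5]
   → E = (-32/5, 76/5)

C = (4/5, 8/5)
E = (-32/5, 76/5)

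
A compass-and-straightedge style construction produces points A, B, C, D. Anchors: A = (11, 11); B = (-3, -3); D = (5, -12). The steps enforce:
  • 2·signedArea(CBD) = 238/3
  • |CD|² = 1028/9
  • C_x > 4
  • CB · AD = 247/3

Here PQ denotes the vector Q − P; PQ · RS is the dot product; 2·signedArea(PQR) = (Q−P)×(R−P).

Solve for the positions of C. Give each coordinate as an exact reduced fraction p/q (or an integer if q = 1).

1. C_x = 13/3  [CB · AD = 247/3 ∩ 2·signedArea(CBD) = 238/3]
2. C_y = -4/3  [CB · AD = 247/3 ∩ 2·signedArea(CBD) = 238/3]
   → C = (13/3, -4/3)

C = (13/3, -4/3)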